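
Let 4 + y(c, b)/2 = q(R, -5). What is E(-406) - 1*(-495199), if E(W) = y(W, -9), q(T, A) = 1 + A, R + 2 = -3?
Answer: 495183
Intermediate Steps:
R = -5 (R = -2 - 3 = -5)
y(c, b) = -16 (y(c, b) = -8 + 2*(1 - 5) = -8 + 2*(-4) = -8 - 8 = -16)
E(W) = -16
E(-406) - 1*(-495199) = -16 - 1*(-495199) = -16 + 495199 = 495183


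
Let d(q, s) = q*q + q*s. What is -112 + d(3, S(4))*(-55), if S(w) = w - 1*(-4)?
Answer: -1927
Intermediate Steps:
S(w) = 4 + w (S(w) = w + 4 = 4 + w)
d(q, s) = q² + q*s
-112 + d(3, S(4))*(-55) = -112 + (3*(3 + (4 + 4)))*(-55) = -112 + (3*(3 + 8))*(-55) = -112 + (3*11)*(-55) = -112 + 33*(-55) = -112 - 1815 = -1927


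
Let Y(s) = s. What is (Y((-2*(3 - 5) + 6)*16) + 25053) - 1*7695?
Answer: 17518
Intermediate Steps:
(Y((-2*(3 - 5) + 6)*16) + 25053) - 1*7695 = ((-2*(3 - 5) + 6)*16 + 25053) - 1*7695 = ((-2*(-2) + 6)*16 + 25053) - 7695 = ((4 + 6)*16 + 25053) - 7695 = (10*16 + 25053) - 7695 = (160 + 25053) - 7695 = 25213 - 7695 = 17518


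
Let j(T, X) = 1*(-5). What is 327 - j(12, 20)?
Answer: 332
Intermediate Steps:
j(T, X) = -5
327 - j(12, 20) = 327 - 1*(-5) = 327 + 5 = 332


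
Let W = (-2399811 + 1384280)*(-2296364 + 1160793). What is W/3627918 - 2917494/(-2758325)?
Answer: 3180931808612145817/10006976917350 ≈ 3.1787e+5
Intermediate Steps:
W = 1153207553201 (W = -1015531*(-1135571) = 1153207553201)
W/3627918 - 2917494/(-2758325) = 1153207553201/3627918 - 2917494/(-2758325) = 1153207553201*(1/3627918) - 2917494*(-1/2758325) = 1153207553201/3627918 + 2917494/2758325 = 3180931808612145817/10006976917350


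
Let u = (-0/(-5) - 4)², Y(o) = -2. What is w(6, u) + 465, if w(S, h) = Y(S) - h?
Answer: 447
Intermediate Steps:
u = 16 (u = (-0*(-1)/5 - 4)² = (-5*0 - 4)² = (0 - 4)² = (-4)² = 16)
w(S, h) = -2 - h
w(6, u) + 465 = (-2 - 1*16) + 465 = (-2 - 16) + 465 = -18 + 465 = 447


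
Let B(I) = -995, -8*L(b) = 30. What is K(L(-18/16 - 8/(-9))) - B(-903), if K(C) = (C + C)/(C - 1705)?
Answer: 1360171/1367 ≈ 995.00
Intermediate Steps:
L(b) = -15/4 (L(b) = -1/8*30 = -15/4)
K(C) = 2*C/(-1705 + C) (K(C) = (2*C)/(-1705 + C) = 2*C/(-1705 + C))
K(L(-18/16 - 8/(-9))) - B(-903) = 2*(-15/4)/(-1705 - 15/4) - 1*(-995) = 2*(-15/4)/(-6835/4) + 995 = 2*(-15/4)*(-4/6835) + 995 = 6/1367 + 995 = 1360171/1367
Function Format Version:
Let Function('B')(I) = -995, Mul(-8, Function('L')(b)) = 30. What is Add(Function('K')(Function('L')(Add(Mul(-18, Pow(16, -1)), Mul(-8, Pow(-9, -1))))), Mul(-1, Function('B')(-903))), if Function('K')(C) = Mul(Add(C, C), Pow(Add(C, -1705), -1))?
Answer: Rational(1360171, 1367) ≈ 995.00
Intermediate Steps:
Function('L')(b) = Rational(-15, 4) (Function('L')(b) = Mul(Rational(-1, 8), 30) = Rational(-15, 4))
Function('K')(C) = Mul(2, C, Pow(Add(-1705, C), -1)) (Function('K')(C) = Mul(Mul(2, C), Pow(Add(-1705, C), -1)) = Mul(2, C, Pow(Add(-1705, C), -1)))
Add(Function('K')(Function('L')(Add(Mul(-18, Pow(16, -1)), Mul(-8, Pow(-9, -1))))), Mul(-1, Function('B')(-903))) = Add(Mul(2, Rational(-15, 4), Pow(Add(-1705, Rational(-15, 4)), -1)), Mul(-1, -995)) = Add(Mul(2, Rational(-15, 4), Pow(Rational(-6835, 4), -1)), 995) = Add(Mul(2, Rational(-15, 4), Rational(-4, 6835)), 995) = Add(Rational(6, 1367), 995) = Rational(1360171, 1367)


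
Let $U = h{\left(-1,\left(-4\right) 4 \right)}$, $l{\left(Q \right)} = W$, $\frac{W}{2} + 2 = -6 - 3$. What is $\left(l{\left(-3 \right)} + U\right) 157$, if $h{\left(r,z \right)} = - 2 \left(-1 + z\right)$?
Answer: $1884$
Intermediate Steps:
$W = -22$ ($W = -4 + 2 \left(-6 - 3\right) = -4 + 2 \left(-9\right) = -4 - 18 = -22$)
$l{\left(Q \right)} = -22$
$h{\left(r,z \right)} = 2 - 2 z$
$U = 34$ ($U = 2 - 2 \left(\left(-4\right) 4\right) = 2 - -32 = 2 + 32 = 34$)
$\left(l{\left(-3 \right)} + U\right) 157 = \left(-22 + 34\right) 157 = 12 \cdot 157 = 1884$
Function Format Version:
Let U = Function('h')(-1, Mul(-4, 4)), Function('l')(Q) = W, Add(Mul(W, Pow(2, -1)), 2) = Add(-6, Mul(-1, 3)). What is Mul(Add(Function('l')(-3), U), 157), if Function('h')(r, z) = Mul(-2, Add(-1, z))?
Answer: 1884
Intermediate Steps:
W = -22 (W = Add(-4, Mul(2, Add(-6, Mul(-1, 3)))) = Add(-4, Mul(2, Add(-6, -3))) = Add(-4, Mul(2, -9)) = Add(-4, -18) = -22)
Function('l')(Q) = -22
Function('h')(r, z) = Add(2, Mul(-2, z))
U = 34 (U = Add(2, Mul(-2, Mul(-4, 4))) = Add(2, Mul(-2, -16)) = Add(2, 32) = 34)
Mul(Add(Function('l')(-3), U), 157) = Mul(Add(-22, 34), 157) = Mul(12, 157) = 1884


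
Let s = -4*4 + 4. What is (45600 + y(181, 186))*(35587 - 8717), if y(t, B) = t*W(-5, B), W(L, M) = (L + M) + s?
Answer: 2047198430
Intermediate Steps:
s = -12 (s = -16 + 4 = -12)
W(L, M) = -12 + L + M (W(L, M) = (L + M) - 12 = -12 + L + M)
y(t, B) = t*(-17 + B) (y(t, B) = t*(-12 - 5 + B) = t*(-17 + B))
(45600 + y(181, 186))*(35587 - 8717) = (45600 + 181*(-17 + 186))*(35587 - 8717) = (45600 + 181*169)*26870 = (45600 + 30589)*26870 = 76189*26870 = 2047198430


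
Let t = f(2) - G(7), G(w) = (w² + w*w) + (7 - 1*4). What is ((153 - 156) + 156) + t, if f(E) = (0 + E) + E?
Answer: 56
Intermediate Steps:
G(w) = 3 + 2*w² (G(w) = (w² + w²) + (7 - 4) = 2*w² + 3 = 3 + 2*w²)
f(E) = 2*E (f(E) = E + E = 2*E)
t = -97 (t = 2*2 - (3 + 2*7²) = 4 - (3 + 2*49) = 4 - (3 + 98) = 4 - 1*101 = 4 - 101 = -97)
((153 - 156) + 156) + t = ((153 - 156) + 156) - 97 = (-3 + 156) - 97 = 153 - 97 = 56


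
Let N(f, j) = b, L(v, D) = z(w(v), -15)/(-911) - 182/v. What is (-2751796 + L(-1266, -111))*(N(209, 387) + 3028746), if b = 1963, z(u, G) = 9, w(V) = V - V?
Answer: -4809307427349736696/576663 ≈ -8.3399e+12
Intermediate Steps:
w(V) = 0
L(v, D) = -9/911 - 182/v (L(v, D) = 9/(-911) - 182/v = 9*(-1/911) - 182/v = -9/911 - 182/v)
N(f, j) = 1963
(-2751796 + L(-1266, -111))*(N(209, 387) + 3028746) = (-2751796 + (-9/911 - 182/(-1266)))*(1963 + 3028746) = (-2751796 + (-9/911 - 182*(-1/1266)))*3030709 = (-2751796 + (-9/911 + 91/633))*3030709 = (-2751796 + 77204/576663)*3030709 = -1586858859544/576663*3030709 = -4809307427349736696/576663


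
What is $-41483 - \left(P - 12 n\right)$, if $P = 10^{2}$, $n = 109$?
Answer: $-40275$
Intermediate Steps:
$P = 100$
$-41483 - \left(P - 12 n\right) = -41483 - \left(100 - 1308\right) = -41483 - -1208 = -41483 + 1208 = -40275$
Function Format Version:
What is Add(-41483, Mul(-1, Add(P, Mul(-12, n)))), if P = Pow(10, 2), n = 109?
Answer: -40275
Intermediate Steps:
P = 100
Add(-41483, Mul(-1, Add(P, Mul(-12, n)))) = Add(-41483, Mul(-1, Add(100, Mul(-12, 109)))) = Add(-41483, Mul(-1, Add(100, -1308))) = Add(-41483, Mul(-1, -1208)) = Add(-41483, 1208) = -40275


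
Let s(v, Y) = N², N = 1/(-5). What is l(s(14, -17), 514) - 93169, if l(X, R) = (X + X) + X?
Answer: -2329222/25 ≈ -93169.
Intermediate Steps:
N = -⅕ ≈ -0.20000
s(v, Y) = 1/25 (s(v, Y) = (-⅕)² = 1/25)
l(X, R) = 3*X (l(X, R) = 2*X + X = 3*X)
l(s(14, -17), 514) - 93169 = 3*(1/25) - 93169 = 3/25 - 93169 = -2329222/25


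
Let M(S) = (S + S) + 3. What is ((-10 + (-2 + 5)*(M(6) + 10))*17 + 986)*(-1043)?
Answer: -2180913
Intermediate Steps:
M(S) = 3 + 2*S (M(S) = 2*S + 3 = 3 + 2*S)
((-10 + (-2 + 5)*(M(6) + 10))*17 + 986)*(-1043) = ((-10 + (-2 + 5)*((3 + 2*6) + 10))*17 + 986)*(-1043) = ((-10 + 3*((3 + 12) + 10))*17 + 986)*(-1043) = ((-10 + 3*(15 + 10))*17 + 986)*(-1043) = ((-10 + 3*25)*17 + 986)*(-1043) = ((-10 + 75)*17 + 986)*(-1043) = (65*17 + 986)*(-1043) = (1105 + 986)*(-1043) = 2091*(-1043) = -2180913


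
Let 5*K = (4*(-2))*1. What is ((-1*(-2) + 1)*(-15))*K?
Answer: 72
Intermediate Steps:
K = -8/5 (K = ((4*(-2))*1)/5 = (-8*1)/5 = (1/5)*(-8) = -8/5 ≈ -1.6000)
((-1*(-2) + 1)*(-15))*K = ((-1*(-2) + 1)*(-15))*(-8/5) = ((2 + 1)*(-15))*(-8/5) = (3*(-15))*(-8/5) = -45*(-8/5) = 72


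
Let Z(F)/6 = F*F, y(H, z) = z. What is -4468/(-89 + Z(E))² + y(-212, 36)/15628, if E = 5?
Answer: -17422987/14537947 ≈ -1.1984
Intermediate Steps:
Z(F) = 6*F² (Z(F) = 6*(F*F) = 6*F²)
-4468/(-89 + Z(E))² + y(-212, 36)/15628 = -4468/(-89 + 6*5²)² + 36/15628 = -4468/(-89 + 6*25)² + 36*(1/15628) = -4468/(-89 + 150)² + 9/3907 = -4468/(61²) + 9/3907 = -4468/3721 + 9/3907 = -17422987/14537947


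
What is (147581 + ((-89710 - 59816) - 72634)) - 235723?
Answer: -310302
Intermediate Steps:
(147581 + ((-89710 - 59816) - 72634)) - 235723 = (147581 + (-149526 - 72634)) - 235723 = (147581 - 222160) - 235723 = -74579 - 235723 = -310302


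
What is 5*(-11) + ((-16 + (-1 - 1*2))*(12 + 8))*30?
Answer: -11455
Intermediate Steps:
5*(-11) + ((-16 + (-1 - 1*2))*(12 + 8))*30 = -55 + ((-16 + (-1 - 2))*20)*30 = -55 + ((-16 - 3)*20)*30 = -55 - 19*20*30 = -55 - 380*30 = -55 - 11400 = -11455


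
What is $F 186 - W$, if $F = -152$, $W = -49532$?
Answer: $21260$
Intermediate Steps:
$F 186 - W = \left(-152\right) 186 - -49532 = -28272 + 49532 = 21260$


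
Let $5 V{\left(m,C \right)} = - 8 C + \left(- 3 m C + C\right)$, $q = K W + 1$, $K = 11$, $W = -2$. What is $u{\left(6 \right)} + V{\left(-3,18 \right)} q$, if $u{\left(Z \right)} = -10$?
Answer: $- \frac{806}{5} \approx -161.2$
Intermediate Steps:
$q = -21$ ($q = 11 \left(-2\right) + 1 = -22 + 1 = -21$)
$V{\left(m,C \right)} = - \frac{7 C}{5} - \frac{3 C m}{5}$ ($V{\left(m,C \right)} = \frac{- 8 C + \left(- 3 m C + C\right)}{5} = \frac{- 8 C - \left(- C + 3 C m\right)}{5} = \frac{- 7 C - 3 C m}{5} = - \frac{7 C}{5} - \frac{3 C m}{5}$)
$u{\left(6 \right)} + V{\left(-3,18 \right)} q = -10 + \left(- \frac{1}{5}\right) 18 \left(7 + 3 \left(-3\right)\right) \left(-21\right) = -10 + \left(- \frac{1}{5}\right) 18 \left(7 - 9\right) \left(-21\right) = -10 + \left(- \frac{1}{5}\right) 18 \left(-2\right) \left(-21\right) = -10 + \frac{36}{5} \left(-21\right) = -10 - \frac{756}{5} = - \frac{806}{5}$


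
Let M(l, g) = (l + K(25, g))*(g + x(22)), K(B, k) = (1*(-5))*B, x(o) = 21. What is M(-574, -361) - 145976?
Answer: 91684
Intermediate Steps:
K(B, k) = -5*B
M(l, g) = (-125 + l)*(21 + g) (M(l, g) = (l - 5*25)*(g + 21) = (l - 125)*(21 + g) = (-125 + l)*(21 + g))
M(-574, -361) - 145976 = (-2625 - 125*(-361) + 21*(-574) - 361*(-574)) - 145976 = (-2625 + 45125 - 12054 + 207214) - 145976 = 237660 - 145976 = 91684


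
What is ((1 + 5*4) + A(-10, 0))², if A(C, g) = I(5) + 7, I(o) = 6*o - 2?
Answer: 3136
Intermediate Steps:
I(o) = -2 + 6*o
A(C, g) = 35 (A(C, g) = (-2 + 6*5) + 7 = (-2 + 30) + 7 = 28 + 7 = 35)
((1 + 5*4) + A(-10, 0))² = ((1 + 5*4) + 35)² = ((1 + 20) + 35)² = (21 + 35)² = 56² = 3136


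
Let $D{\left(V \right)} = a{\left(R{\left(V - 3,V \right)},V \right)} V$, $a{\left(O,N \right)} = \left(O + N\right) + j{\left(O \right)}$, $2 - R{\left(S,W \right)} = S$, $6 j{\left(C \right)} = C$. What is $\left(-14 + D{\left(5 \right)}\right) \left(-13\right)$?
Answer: $-143$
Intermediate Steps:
$j{\left(C \right)} = \frac{C}{6}$
$R{\left(S,W \right)} = 2 - S$
$a{\left(O,N \right)} = N + \frac{7 O}{6}$ ($a{\left(O,N \right)} = \left(O + N\right) + \frac{O}{6} = \left(N + O\right) + \frac{O}{6} = N + \frac{7 O}{6}$)
$D{\left(V \right)} = V \left(\frac{35}{6} - \frac{V}{6}\right)$ ($D{\left(V \right)} = \left(V + \frac{7 \left(2 - \left(V - 3\right)\right)}{6}\right) V = \left(V + \frac{7 \left(2 - \left(-3 + V\right)\right)}{6}\right) V = \left(V + \frac{7 \left(5 - V\right)}{6}\right) V = \left(V - \left(- \frac{35}{6} + \frac{7 V}{6}\right)\right) V = \left(\frac{35}{6} - \frac{V}{6}\right) V = V \left(\frac{35}{6} - \frac{V}{6}\right)$)
$\left(-14 + D{\left(5 \right)}\right) \left(-13\right) = \left(-14 + \frac{1}{6} \cdot 5 \left(35 - 5\right)\right) \left(-13\right) = \left(-14 + \frac{1}{6} \cdot 5 \cdot 30\right) \left(-13\right) = \left(-14 + 25\right) \left(-13\right) = 11 \left(-13\right) = -143$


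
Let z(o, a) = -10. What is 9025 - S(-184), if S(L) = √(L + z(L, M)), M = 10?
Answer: 9025 - I*√194 ≈ 9025.0 - 13.928*I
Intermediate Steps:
S(L) = √(-10 + L) (S(L) = √(L - 10) = √(-10 + L))
9025 - S(-184) = 9025 - √(-10 - 184) = 9025 - √(-194) = 9025 - I*√194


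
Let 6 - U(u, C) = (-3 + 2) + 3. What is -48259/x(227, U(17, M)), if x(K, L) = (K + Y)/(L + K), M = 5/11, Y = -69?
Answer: -11147829/158 ≈ -70556.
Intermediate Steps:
M = 5/11 (M = 5*(1/11) = 5/11 ≈ 0.45455)
U(u, C) = 4 (U(u, C) = 6 - ((-3 + 2) + 3) = 6 - (-1 + 3) = 6 - 1*2 = 6 - 2 = 4)
x(K, L) = (-69 + K)/(K + L) (x(K, L) = (K - 69)/(L + K) = (-69 + K)/(K + L))
-48259/x(227, U(17, M)) = -48259*(227 + 4)/(-69 + 227) = -48259/(158/231) = -48259/((1/231)*158) = -48259/158/231 = -48259*231/158 = -11147829/158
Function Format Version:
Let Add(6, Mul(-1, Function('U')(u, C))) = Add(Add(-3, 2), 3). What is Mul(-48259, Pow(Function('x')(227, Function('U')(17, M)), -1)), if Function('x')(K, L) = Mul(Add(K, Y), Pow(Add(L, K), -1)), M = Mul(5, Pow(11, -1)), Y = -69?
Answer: Rational(-11147829, 158) ≈ -70556.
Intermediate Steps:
M = Rational(5, 11) (M = Mul(5, Rational(1, 11)) = Rational(5, 11) ≈ 0.45455)
Function('U')(u, C) = 4 (Function('U')(u, C) = Add(6, Mul(-1, Add(Add(-3, 2), 3))) = Add(6, Mul(-1, Add(-1, 3))) = Add(6, Mul(-1, 2)) = Add(6, -2) = 4)
Function('x')(K, L) = Mul(Pow(Add(K, L), -1), Add(-69, K)) (Function('x')(K, L) = Mul(Add(K, -69), Pow(Add(L, K), -1)) = Mul(Add(-69, K), Pow(Add(K, L), -1)) = Mul(Pow(Add(K, L), -1), Add(-69, K)))
Mul(-48259, Pow(Function('x')(227, Function('U')(17, M)), -1)) = Mul(-48259, Pow(Mul(Pow(Add(227, 4), -1), Add(-69, 227)), -1)) = Mul(-48259, Pow(Mul(Pow(231, -1), 158), -1)) = Mul(-48259, Pow(Mul(Rational(1, 231), 158), -1)) = Mul(-48259, Pow(Rational(158, 231), -1)) = Mul(-48259, Rational(231, 158)) = Rational(-11147829, 158)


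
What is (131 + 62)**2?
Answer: 37249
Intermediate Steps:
(131 + 62)**2 = 193**2 = 37249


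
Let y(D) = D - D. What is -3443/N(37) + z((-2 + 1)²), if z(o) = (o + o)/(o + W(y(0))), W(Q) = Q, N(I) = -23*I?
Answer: 5145/851 ≈ 6.0458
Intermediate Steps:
y(D) = 0
z(o) = 2 (z(o) = (o + o)/(o + 0) = (2*o)/o = 2)
-3443/N(37) + z((-2 + 1)²) = -3443/((-23*37)) + 2 = -3443/(-851) + 2 = -3443*(-1/851) + 2 = 3443/851 + 2 = 5145/851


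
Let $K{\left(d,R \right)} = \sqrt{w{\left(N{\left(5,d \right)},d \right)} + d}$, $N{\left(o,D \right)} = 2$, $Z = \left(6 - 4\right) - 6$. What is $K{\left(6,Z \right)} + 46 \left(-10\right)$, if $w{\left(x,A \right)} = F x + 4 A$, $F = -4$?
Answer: $-460 + \sqrt{22} \approx -455.31$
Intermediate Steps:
$Z = -4$ ($Z = \left(6 - 4\right) - 6 = 2 - 6 = -4$)
$w{\left(x,A \right)} = - 4 x + 4 A$
$K{\left(d,R \right)} = \sqrt{-8 + 5 d}$ ($K{\left(d,R \right)} = \sqrt{\left(\left(-4\right) 2 + 4 d\right) + d} = \sqrt{\left(-8 + 4 d\right) + d} = \sqrt{-8 + 5 d}$)
$K{\left(6,Z \right)} + 46 \left(-10\right) = \sqrt{-8 + 5 \cdot 6} + 46 \left(-10\right) = \sqrt{-8 + 30} - 460 = \sqrt{22} - 460 = -460 + \sqrt{22}$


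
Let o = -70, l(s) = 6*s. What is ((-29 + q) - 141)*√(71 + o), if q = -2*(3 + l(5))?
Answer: -236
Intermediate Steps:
q = -66 (q = -2*(3 + 6*5) = -2*(3 + 30) = -2*33 = -66)
((-29 + q) - 141)*√(71 + o) = ((-29 - 66) - 141)*√(71 - 70) = (-95 - 141)*√1 = -236*1 = -236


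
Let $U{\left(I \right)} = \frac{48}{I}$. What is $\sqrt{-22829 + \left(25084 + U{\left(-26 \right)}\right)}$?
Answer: $\frac{\sqrt{380783}}{13} \approx 47.467$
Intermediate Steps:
$\sqrt{-22829 + \left(25084 + U{\left(-26 \right)}\right)} = \sqrt{-22829 + \left(25084 + \frac{48}{-26}\right)} = \sqrt{-22829 + \left(25084 + 48 \left(- \frac{1}{26}\right)\right)} = \sqrt{-22829 + \left(25084 - \frac{24}{13}\right)} = \sqrt{-22829 + \frac{326068}{13}} = \sqrt{\frac{29291}{13}} = \frac{\sqrt{380783}}{13}$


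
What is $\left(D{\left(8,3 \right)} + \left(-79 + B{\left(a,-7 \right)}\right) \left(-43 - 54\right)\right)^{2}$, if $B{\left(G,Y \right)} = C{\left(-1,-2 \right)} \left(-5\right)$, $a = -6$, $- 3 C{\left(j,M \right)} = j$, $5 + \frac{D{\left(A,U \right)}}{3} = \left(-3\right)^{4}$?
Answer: $\frac{583608964}{9} \approx 6.4845 \cdot 10^{7}$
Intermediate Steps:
$D{\left(A,U \right)} = 228$ ($D{\left(A,U \right)} = -15 + 3 \left(-3\right)^{4} = -15 + 3 \cdot 81 = -15 + 243 = 228$)
$C{\left(j,M \right)} = - \frac{j}{3}$
$B{\left(G,Y \right)} = - \frac{5}{3}$ ($B{\left(G,Y \right)} = \left(- \frac{1}{3}\right) \left(-1\right) \left(-5\right) = \frac{1}{3} \left(-5\right) = - \frac{5}{3}$)
$\left(D{\left(8,3 \right)} + \left(-79 + B{\left(a,-7 \right)}\right) \left(-43 - 54\right)\right)^{2} = \left(228 + \left(-79 - \frac{5}{3}\right) \left(-43 - 54\right)\right)^{2} = \left(228 - - \frac{23474}{3}\right)^{2} = \left(228 + \frac{23474}{3}\right)^{2} = \left(\frac{24158}{3}\right)^{2} = \frac{583608964}{9}$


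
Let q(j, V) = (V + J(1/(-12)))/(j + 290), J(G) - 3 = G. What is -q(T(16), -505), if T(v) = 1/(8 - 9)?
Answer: 6025/3468 ≈ 1.7373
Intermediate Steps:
J(G) = 3 + G
T(v) = -1 (T(v) = 1/(-1) = -1)
q(j, V) = (35/12 + V)/(290 + j) (q(j, V) = (V + (3 + 1/(-12)))/(j + 290) = (V + (3 + 1*(-1/12)))/(290 + j) = (V + (3 - 1/12))/(290 + j) = (V + 35/12)/(290 + j) = (35/12 + V)/(290 + j))
-q(T(16), -505) = -(35/12 - 505)/(290 - 1) = -(-6025)/(289*12) = -1*(-6025/3468) = 6025/3468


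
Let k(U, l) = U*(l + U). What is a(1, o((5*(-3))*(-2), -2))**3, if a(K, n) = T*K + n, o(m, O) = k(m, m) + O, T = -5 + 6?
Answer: 5822285399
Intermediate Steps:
k(U, l) = U*(U + l)
T = 1
o(m, O) = O + 2*m**2 (o(m, O) = m*(m + m) + O = m*(2*m) + O = 2*m**2 + O = O + 2*m**2)
a(K, n) = K + n (a(K, n) = 1*K + n = K + n)
a(1, o((5*(-3))*(-2), -2))**3 = (1 + (-2 + 2*((5*(-3))*(-2))**2))**3 = (1 + (-2 + 2*(-15*(-2))**2))**3 = (1 + (-2 + 2*30**2))**3 = (1 + (-2 + 2*900))**3 = (1 + (-2 + 1800))**3 = (1 + 1798)**3 = 1799**3 = 5822285399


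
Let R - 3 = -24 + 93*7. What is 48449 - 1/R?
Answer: 30522869/630 ≈ 48449.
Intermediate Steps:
R = 630 (R = 3 + (-24 + 93*7) = 3 + (-24 + 651) = 3 + 627 = 630)
48449 - 1/R = 48449 - 1/630 = 30522869/630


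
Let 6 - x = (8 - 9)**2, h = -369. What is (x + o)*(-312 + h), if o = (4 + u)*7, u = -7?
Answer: 10896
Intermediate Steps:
x = 5 (x = 6 - (8 - 9)**2 = 6 - 1*(-1)**2 = 6 - 1*1 = 6 - 1 = 5)
o = -21 (o = (4 - 7)*7 = -3*7 = -21)
(x + o)*(-312 + h) = (5 - 21)*(-312 - 369) = -16*(-681) = 10896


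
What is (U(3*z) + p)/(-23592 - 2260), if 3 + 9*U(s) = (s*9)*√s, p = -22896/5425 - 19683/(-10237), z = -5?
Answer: 109588489/1076782172025 + 15*I*√15/25852 ≈ 0.00010177 + 0.0022472*I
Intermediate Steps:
p = -127606077/55535725 (p = -22896*1/5425 - 19683*(-1/10237) = -22896/5425 + 19683/10237 = -127606077/55535725 ≈ -2.2977)
U(s) = -⅓ + s^(3/2) (U(s) = -⅓ + ((s*9)*√s)/9 = -⅓ + ((9*s)*√s)/9 = -⅓ + (9*s^(3/2))/9 = -⅓ + s^(3/2))
(U(3*z) + p)/(-23592 - 2260) = ((-⅓ + (3*(-5))^(3/2)) - 127606077/55535725)/(-23592 - 2260) = ((-⅓ + (-15)^(3/2)) - 127606077/55535725)/(-25852) = ((-⅓ - 15*I*√15) - 127606077/55535725)*(-1/25852) = (-438353956/166607175 - 15*I*√15)*(-1/25852) = 109588489/1076782172025 + 15*I*√15/25852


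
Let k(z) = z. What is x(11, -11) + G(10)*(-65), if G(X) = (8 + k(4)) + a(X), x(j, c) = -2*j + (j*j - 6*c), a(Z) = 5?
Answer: -940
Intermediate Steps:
x(j, c) = j² - 6*c - 2*j (x(j, c) = -2*j + (j² - 6*c) = j² - 6*c - 2*j)
G(X) = 17 (G(X) = (8 + 4) + 5 = 12 + 5 = 17)
x(11, -11) + G(10)*(-65) = (11² - 6*(-11) - 2*11) + 17*(-65) = (121 + 66 - 22) - 1105 = 165 - 1105 = -940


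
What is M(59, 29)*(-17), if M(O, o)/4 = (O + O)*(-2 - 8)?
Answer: 80240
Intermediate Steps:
M(O, o) = -80*O (M(O, o) = 4*((O + O)*(-2 - 8)) = 4*((2*O)*(-10)) = 4*(-20*O) = -80*O)
M(59, 29)*(-17) = -80*59*(-17) = -4720*(-17) = 80240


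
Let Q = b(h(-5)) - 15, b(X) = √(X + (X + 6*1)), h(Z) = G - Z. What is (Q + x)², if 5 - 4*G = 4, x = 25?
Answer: (20 + √66)²/4 ≈ 197.74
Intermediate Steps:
G = ¼ (G = 5/4 - ¼*4 = 5/4 - 1 = ¼ ≈ 0.25000)
h(Z) = ¼ - Z
b(X) = √(6 + 2*X) (b(X) = √(X + (X + 6)) = √(X + (6 + X)) = √(6 + 2*X))
Q = -15 + √66/2 (Q = √(6 + 2*(¼ - 1*(-5))) - 15 = √(6 + 2*(¼ + 5)) - 15 = √(6 + 2*(21/4)) - 15 = √(6 + 21/2) - 15 = √(33/2) - 15 = √66/2 - 15 = -15 + √66/2 ≈ -10.938)
(Q + x)² = ((-15 + √66/2) + 25)² = (10 + √66/2)²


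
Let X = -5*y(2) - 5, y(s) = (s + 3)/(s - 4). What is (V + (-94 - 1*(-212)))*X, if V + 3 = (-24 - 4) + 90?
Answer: 2655/2 ≈ 1327.5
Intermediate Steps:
y(s) = (3 + s)/(-4 + s)
X = 15/2 (X = -5*(3 + 2)/(-4 + 2) - 5 = -5*5/(-2) - 5 = -(-5)*5/2 - 5 = -5*(-5/2) - 5 = 25/2 - 5 = 15/2 ≈ 7.5000)
V = 59 (V = -3 + ((-24 - 4) + 90) = -3 + (-28 + 90) = -3 + 62 = 59)
(V + (-94 - 1*(-212)))*X = (59 + (-94 - 1*(-212)))*(15/2) = (59 + (-94 + 212))*(15/2) = (59 + 118)*(15/2) = 177*(15/2) = 2655/2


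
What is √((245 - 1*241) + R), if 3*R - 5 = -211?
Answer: I*√582/3 ≈ 8.0416*I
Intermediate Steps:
R = -206/3 (R = 5/3 + (⅓)*(-211) = 5/3 - 211/3 = -206/3 ≈ -68.667)
√((245 - 1*241) + R) = √((245 - 1*241) - 206/3) = √((245 - 241) - 206/3) = √(4 - 206/3) = √(-194/3) = I*√582/3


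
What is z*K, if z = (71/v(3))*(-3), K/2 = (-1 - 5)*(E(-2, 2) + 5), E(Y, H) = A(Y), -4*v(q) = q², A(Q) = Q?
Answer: -3408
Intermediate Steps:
v(q) = -q²/4
E(Y, H) = Y
K = -36 (K = 2*((-1 - 5)*(-2 + 5)) = 2*(-6*3) = 2*(-18) = -36)
z = 284/3 (z = (71/((-¼*3²)))*(-3) = (71/((-¼*9)))*(-3) = (71/(-9/4))*(-3) = (71*(-4/9))*(-3) = -284/9*(-3) = 284/3 ≈ 94.667)
z*K = (284/3)*(-36) = -3408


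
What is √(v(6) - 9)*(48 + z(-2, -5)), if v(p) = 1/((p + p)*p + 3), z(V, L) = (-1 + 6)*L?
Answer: 23*I*√2022/15 ≈ 68.949*I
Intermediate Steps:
z(V, L) = 5*L
v(p) = 1/(3 + 2*p²) (v(p) = 1/((2*p)*p + 3) = 1/(2*p² + 3) = 1/(3 + 2*p²))
√(v(6) - 9)*(48 + z(-2, -5)) = √(1/(3 + 2*6²) - 9)*(48 + 5*(-5)) = √(1/(3 + 2*36) - 9)*(48 - 25) = √(1/(3 + 72) - 9)*23 = √(1/75 - 9)*23 = √(-674/75)*23 = (I*√2022/15)*23 = 23*I*√2022/15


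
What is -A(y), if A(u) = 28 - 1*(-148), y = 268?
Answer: -176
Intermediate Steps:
A(u) = 176 (A(u) = 28 + 148 = 176)
-A(y) = -1*176 = -176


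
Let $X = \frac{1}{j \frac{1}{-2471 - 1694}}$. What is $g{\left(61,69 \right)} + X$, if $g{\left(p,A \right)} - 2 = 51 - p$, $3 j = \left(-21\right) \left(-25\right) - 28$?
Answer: $- \frac{2353}{71} \approx -33.141$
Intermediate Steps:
$j = \frac{497}{3}$ ($j = \frac{\left(-21\right) \left(-25\right) - 28}{3} = \frac{525 - 28}{3} = \frac{1}{3} \cdot 497 = \frac{497}{3} \approx 165.67$)
$g{\left(p,A \right)} = 53 - p$ ($g{\left(p,A \right)} = 2 - \left(-51 + p\right) = 53 - p$)
$X = - \frac{1785}{71}$ ($X = \frac{1}{\frac{497}{3} \frac{1}{-2471 - 1694}} = \frac{1}{\frac{497}{3} \frac{1}{-4165}} = \frac{1}{\frac{497}{3} \left(- \frac{1}{4165}\right)} = \frac{1}{- \frac{71}{1785}} = - \frac{1785}{71} \approx -25.141$)
$g{\left(61,69 \right)} + X = \left(53 - 61\right) - \frac{1785}{71} = -8 - \frac{1785}{71} = - \frac{2353}{71}$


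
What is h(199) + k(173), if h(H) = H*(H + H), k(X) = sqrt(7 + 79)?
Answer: 79202 + sqrt(86) ≈ 79211.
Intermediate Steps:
k(X) = sqrt(86)
h(H) = 2*H**2 (h(H) = H*(2*H) = 2*H**2)
h(199) + k(173) = 2*199**2 + sqrt(86) = 2*39601 + sqrt(86) = 79202 + sqrt(86)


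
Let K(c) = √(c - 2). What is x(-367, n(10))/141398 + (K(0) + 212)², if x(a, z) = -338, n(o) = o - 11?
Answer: 3177354289/70699 + 424*I*√2 ≈ 44942.0 + 599.63*I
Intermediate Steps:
n(o) = -11 + o
K(c) = √(-2 + c)
x(-367, n(10))/141398 + (K(0) + 212)² = -338/141398 + (√(-2 + 0) + 212)² = -338*1/141398 + (√(-2) + 212)² = -169/70699 + (I*√2 + 212)² = -169/70699 + (212 + I*√2)²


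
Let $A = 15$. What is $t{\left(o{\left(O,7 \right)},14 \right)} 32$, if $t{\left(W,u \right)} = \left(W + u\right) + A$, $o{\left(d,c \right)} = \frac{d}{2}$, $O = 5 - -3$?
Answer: $1056$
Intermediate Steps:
$O = 8$ ($O = 5 + 3 = 8$)
$o{\left(d,c \right)} = \frac{d}{2}$ ($o{\left(d,c \right)} = d \frac{1}{2} = \frac{d}{2}$)
$t{\left(W,u \right)} = 15 + W + u$ ($t{\left(W,u \right)} = \left(W + u\right) + 15 = 15 + W + u$)
$t{\left(o{\left(O,7 \right)},14 \right)} 32 = \left(15 + \frac{1}{2} \cdot 8 + 14\right) 32 = \left(15 + 4 + 14\right) 32 = 33 \cdot 32 = 1056$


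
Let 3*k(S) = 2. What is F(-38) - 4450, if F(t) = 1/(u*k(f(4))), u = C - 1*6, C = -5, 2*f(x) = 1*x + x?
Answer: -97903/22 ≈ -4450.1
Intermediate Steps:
f(x) = x (f(x) = (1*x + x)/2 = (x + x)/2 = (2*x)/2 = x)
k(S) = 2/3 (k(S) = (1/3)*2 = 2/3)
u = -11 (u = -5 - 1*6 = -5 - 6 = -11)
F(t) = -3/22 (F(t) = 1/(-11*2/3) = 1/(-22/3) = -3/22)
F(-38) - 4450 = -3/22 - 4450 = -97903/22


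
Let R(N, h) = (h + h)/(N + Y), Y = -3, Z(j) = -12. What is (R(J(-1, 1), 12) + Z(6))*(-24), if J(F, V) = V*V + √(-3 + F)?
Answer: 432 + 144*I ≈ 432.0 + 144.0*I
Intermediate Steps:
J(F, V) = V² + √(-3 + F)
R(N, h) = 2*h/(-3 + N) (R(N, h) = (h + h)/(N - 3) = (2*h)/(-3 + N) = 2*h/(-3 + N))
(R(J(-1, 1), 12) + Z(6))*(-24) = (2*12/(-3 + (1² + √(-3 - 1))) - 12)*(-24) = (2*12/(-3 + (1 + √(-4))) - 12)*(-24) = (2*12/(-3 + (1 + 2*I)) - 12)*(-24) = (2*12/(-2 + 2*I) - 12)*(-24) = (2*12*((-2 - 2*I)/8) - 12)*(-24) = ((-6 - 6*I) - 12)*(-24) = (-18 - 6*I)*(-24) = 432 + 144*I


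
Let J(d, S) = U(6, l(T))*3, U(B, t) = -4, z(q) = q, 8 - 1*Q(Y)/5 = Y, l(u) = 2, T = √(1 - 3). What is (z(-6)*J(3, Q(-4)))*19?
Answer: 1368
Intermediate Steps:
T = I*√2 (T = √(-2) = I*√2 ≈ 1.4142*I)
Q(Y) = 40 - 5*Y
J(d, S) = -12 (J(d, S) = -4*3 = -12)
(z(-6)*J(3, Q(-4)))*19 = -6*(-12)*19 = 72*19 = 1368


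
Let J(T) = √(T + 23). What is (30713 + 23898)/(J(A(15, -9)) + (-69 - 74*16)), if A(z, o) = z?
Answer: -68427583/1569971 - 54611*√38/1569971 ≈ -43.800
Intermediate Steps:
J(T) = √(23 + T)
(30713 + 23898)/(J(A(15, -9)) + (-69 - 74*16)) = (30713 + 23898)/(√(23 + 15) + (-69 - 74*16)) = 54611/(√38 + (-69 - 1184)) = 54611/(√38 - 1253) = 54611/(-1253 + √38)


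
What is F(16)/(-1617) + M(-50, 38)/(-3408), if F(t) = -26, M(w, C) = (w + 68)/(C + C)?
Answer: 1117517/69802656 ≈ 0.016010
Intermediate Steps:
M(w, C) = (68 + w)/(2*C) (M(w, C) = (68 + w)/((2*C)) = (68 + w)*(1/(2*C)) = (68 + w)/(2*C))
F(16)/(-1617) + M(-50, 38)/(-3408) = -26/(-1617) + ((1/2)*(68 - 50)/38)/(-3408) = -26*(-1/1617) + ((1/2)*(1/38)*18)*(-1/3408) = 26/1617 + (9/38)*(-1/3408) = 26/1617 - 3/43168 = 1117517/69802656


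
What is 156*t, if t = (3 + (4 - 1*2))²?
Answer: 3900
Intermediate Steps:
t = 25 (t = (3 + (4 - 2))² = (3 + 2)² = 5² = 25)
156*t = 156*25 = 3900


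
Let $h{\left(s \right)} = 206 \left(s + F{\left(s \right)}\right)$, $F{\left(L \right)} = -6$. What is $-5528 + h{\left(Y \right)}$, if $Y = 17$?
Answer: $-3262$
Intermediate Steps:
$h{\left(s \right)} = -1236 + 206 s$ ($h{\left(s \right)} = 206 \left(s - 6\right) = 206 \left(-6 + s\right) = -1236 + 206 s$)
$-5528 + h{\left(Y \right)} = -5528 + \left(-1236 + 206 \cdot 17\right) = -5528 + \left(-1236 + 3502\right) = -5528 + 2266 = -3262$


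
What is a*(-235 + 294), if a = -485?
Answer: -28615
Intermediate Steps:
a*(-235 + 294) = -485*(-235 + 294) = -485*59 = -28615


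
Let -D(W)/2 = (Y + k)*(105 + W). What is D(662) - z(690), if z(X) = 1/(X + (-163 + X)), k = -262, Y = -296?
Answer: 1041717923/1217 ≈ 8.5597e+5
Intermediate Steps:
z(X) = 1/(-163 + 2*X)
D(W) = 117180 + 1116*W (D(W) = -2*(-296 - 262)*(105 + W) = -(-1116)*(105 + W) = -2*(-58590 - 558*W) = 117180 + 1116*W)
D(662) - z(690) = (117180 + 1116*662) - 1/(-163 + 2*690) = (117180 + 738792) - 1/(-163 + 1380) = 855972 - 1/1217 = 1041717923/1217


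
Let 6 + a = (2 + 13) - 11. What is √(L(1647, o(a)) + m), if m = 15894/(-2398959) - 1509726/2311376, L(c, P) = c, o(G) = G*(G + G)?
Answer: √39057229373078193750921130/154024896044 ≈ 40.575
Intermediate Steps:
a = -2 (a = -6 + ((2 + 13) - 11) = -6 + (15 - 11) = -6 + 4 = -2)
o(G) = 2*G² (o(G) = G*(2*G) = 2*G²)
m = -203250432521/308049792088 (m = 15894*(-1/2398959) - 1509726*1/2311376 = -1766/266551 - 754863/1155688 = -203250432521/308049792088 ≈ -0.65980)
√(L(1647, o(a)) + m) = √(1647 - 203250432521/308049792088) = √(507154757136415/308049792088) = √39057229373078193750921130/154024896044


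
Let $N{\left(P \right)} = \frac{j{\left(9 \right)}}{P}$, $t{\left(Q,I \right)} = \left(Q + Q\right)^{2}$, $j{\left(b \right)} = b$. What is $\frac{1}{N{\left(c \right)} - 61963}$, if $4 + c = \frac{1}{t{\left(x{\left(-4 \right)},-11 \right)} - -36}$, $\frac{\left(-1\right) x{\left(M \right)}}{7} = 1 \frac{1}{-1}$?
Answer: $- \frac{103}{6382421} \approx -1.6138 \cdot 10^{-5}$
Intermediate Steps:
$x{\left(M \right)} = 7$ ($x{\left(M \right)} = - 7 \cdot 1 \frac{1}{-1} = - 7 \cdot 1 \left(-1\right) = \left(-7\right) \left(-1\right) = 7$)
$t{\left(Q,I \right)} = 4 Q^{2}$ ($t{\left(Q,I \right)} = \left(2 Q\right)^{2} = 4 Q^{2}$)
$c = - \frac{927}{232}$ ($c = -4 + \frac{1}{4 \cdot 7^{2} - -36} = -4 + \frac{1}{4 \cdot 49 + 36} = -4 + \frac{1}{196 + 36} = -4 + \frac{1}{232} = - \frac{927}{232} \approx -3.9957$)
$N{\left(P \right)} = \frac{9}{P}$
$\frac{1}{N{\left(c \right)} - 61963} = \frac{1}{\frac{9}{- \frac{927}{232}} - 61963} = \frac{1}{9 \left(- \frac{232}{927}\right) - 61963} = \frac{1}{- \frac{232}{103} - 61963} = \frac{1}{- \frac{6382421}{103}} = - \frac{103}{6382421}$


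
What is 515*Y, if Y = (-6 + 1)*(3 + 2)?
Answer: -12875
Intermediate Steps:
Y = -25 (Y = -5*5 = -25)
515*Y = 515*(-25) = -12875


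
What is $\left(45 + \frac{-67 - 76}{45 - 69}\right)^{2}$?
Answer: $\frac{1495729}{576} \approx 2596.8$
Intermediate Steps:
$\left(45 + \frac{-67 - 76}{45 - 69}\right)^{2} = \left(45 - \frac{143}{-24}\right)^{2} = \left(45 - - \frac{143}{24}\right)^{2} = \left(45 + \frac{143}{24}\right)^{2} = \left(\frac{1223}{24}\right)^{2} = \frac{1495729}{576}$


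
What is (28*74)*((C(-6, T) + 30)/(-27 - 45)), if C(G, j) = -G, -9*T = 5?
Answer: -1036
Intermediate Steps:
T = -5/9 (T = -⅑*5 = -5/9 ≈ -0.55556)
(28*74)*((C(-6, T) + 30)/(-27 - 45)) = (28*74)*((-1*(-6) + 30)/(-27 - 45)) = 2072*((6 + 30)/(-72)) = 2072*(36*(-1/72)) = 2072*(-½) = -1036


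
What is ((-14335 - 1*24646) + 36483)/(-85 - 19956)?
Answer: 2498/20041 ≈ 0.12464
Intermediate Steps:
((-14335 - 1*24646) + 36483)/(-85 - 19956) = ((-14335 - 24646) + 36483)/(-20041) = (-38981 + 36483)*(-1/20041) = -2498*(-1/20041) = 2498/20041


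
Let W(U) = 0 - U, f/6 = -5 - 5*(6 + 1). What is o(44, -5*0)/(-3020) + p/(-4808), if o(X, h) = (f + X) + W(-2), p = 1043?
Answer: -554277/3630040 ≈ -0.15269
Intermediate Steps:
f = -240 (f = 6*(-5 - 5*(6 + 1)) = 6*(-5 - 5*7) = 6*(-5 - 35) = 6*(-40) = -240)
W(U) = -U
o(X, h) = -238 + X (o(X, h) = (-240 + X) - 1*(-2) = (-240 + X) + 2 = -238 + X)
o(44, -5*0)/(-3020) + p/(-4808) = (-238 + 44)/(-3020) + 1043/(-4808) = -194*(-1/3020) + 1043*(-1/4808) = 97/1510 - 1043/4808 = -554277/3630040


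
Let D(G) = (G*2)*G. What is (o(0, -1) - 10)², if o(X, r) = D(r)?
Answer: 64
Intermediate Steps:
D(G) = 2*G² (D(G) = (2*G)*G = 2*G²)
o(X, r) = 2*r²
(o(0, -1) - 10)² = (2*(-1)² - 10)² = (2*1 - 10)² = (2 - 10)² = (-8)² = 64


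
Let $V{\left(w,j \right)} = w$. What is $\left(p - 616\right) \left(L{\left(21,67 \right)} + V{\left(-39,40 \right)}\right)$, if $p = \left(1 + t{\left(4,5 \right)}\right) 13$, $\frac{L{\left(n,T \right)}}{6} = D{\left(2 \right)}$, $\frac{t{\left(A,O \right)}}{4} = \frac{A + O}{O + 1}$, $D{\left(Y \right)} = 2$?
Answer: $14175$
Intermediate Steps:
$t{\left(A,O \right)} = \frac{4 \left(A + O\right)}{1 + O}$ ($t{\left(A,O \right)} = 4 \frac{A + O}{O + 1} = 4 \frac{A + O}{1 + O} = \frac{4 \left(A + O\right)}{1 + O}$)
$L{\left(n,T \right)} = 12$ ($L{\left(n,T \right)} = 6 \cdot 2 = 12$)
$p = 91$ ($p = \left(1 + \frac{4 \left(4 + 5\right)}{1 + 5}\right) 13 = \left(1 + 4 \cdot \frac{1}{6} \cdot 9\right) 13 = \left(1 + 6\right) 13 = 7 \cdot 13 = 91$)
$\left(p - 616\right) \left(L{\left(21,67 \right)} + V{\left(-39,40 \right)}\right) = \left(91 - 616\right) \left(12 - 39\right) = \left(-525\right) \left(-27\right) = 14175$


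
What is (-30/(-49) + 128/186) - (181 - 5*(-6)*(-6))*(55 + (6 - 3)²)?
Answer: -285722/4557 ≈ -62.700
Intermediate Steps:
(-30/(-49) + 128/186) - (181 - 5*(-6)*(-6))*(55 + (6 - 3)²) = (-30*(-1/49) + 128*(1/186)) - (181 - (-30)*(-6))*(55 + 3²) = (30/49 + 64/93) - (181 - 1*180)*(55 + 9) = 5926/4557 - (181 - 180)*64 = 5926/4557 - 64 = -285722/4557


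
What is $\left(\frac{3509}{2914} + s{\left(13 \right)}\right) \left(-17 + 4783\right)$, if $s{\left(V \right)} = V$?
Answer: $\frac{98634753}{1457} \approx 67697.0$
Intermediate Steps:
$\left(\frac{3509}{2914} + s{\left(13 \right)}\right) \left(-17 + 4783\right) = \left(\frac{3509}{2914} + 13\right) \left(-17 + 4783\right) = \left(3509 \cdot \frac{1}{2914} + 13\right) 4766 = \left(\frac{3509}{2914} + 13\right) 4766 = \frac{41391}{2914} \cdot 4766 = \frac{98634753}{1457}$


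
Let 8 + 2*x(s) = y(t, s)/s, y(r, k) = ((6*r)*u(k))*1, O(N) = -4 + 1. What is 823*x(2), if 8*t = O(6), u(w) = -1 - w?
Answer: -30451/16 ≈ -1903.2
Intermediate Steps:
O(N) = -3
t = -3/8 (t = (⅛)*(-3) = -3/8 ≈ -0.37500)
y(r, k) = 6*r*(-1 - k) (y(r, k) = ((6*r)*(-1 - k))*1 = (6*r*(-1 - k))*1 = 6*r*(-1 - k))
x(s) = -4 + (9/4 + 9*s/4)/(2*s) (x(s) = -4 + ((-6*(-3/8)*(1 + s))/s)/2 = -4 + ((9/4 + 9*s/4)/s)/2 = -4 + (9/4 + 9*s/4)/(2*s))
823*x(2) = 823*((⅛)*(9 - 23*2)/2) = 823*((⅛)*(½)*(9 - 46)) = 823*((⅛)*(½)*(-37)) = 823*(-37/16) = -30451/16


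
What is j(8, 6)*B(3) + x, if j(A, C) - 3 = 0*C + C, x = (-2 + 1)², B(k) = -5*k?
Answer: -134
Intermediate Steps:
x = 1 (x = (-1)² = 1)
j(A, C) = 3 + C (j(A, C) = 3 + (0*C + C) = 3 + (0 + C) = 3 + C)
j(8, 6)*B(3) + x = (3 + 6)*(-5*3) + 1 = 9*(-15) + 1 = -135 + 1 = -134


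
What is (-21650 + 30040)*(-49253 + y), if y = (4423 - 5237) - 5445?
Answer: -465745680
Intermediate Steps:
y = -6259 (y = -814 - 5445 = -6259)
(-21650 + 30040)*(-49253 + y) = (-21650 + 30040)*(-49253 - 6259) = 8390*(-55512) = -465745680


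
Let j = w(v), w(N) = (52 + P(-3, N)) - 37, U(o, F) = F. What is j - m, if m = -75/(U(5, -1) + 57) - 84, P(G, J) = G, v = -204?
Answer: 5451/56 ≈ 97.339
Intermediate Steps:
w(N) = 12 (w(N) = (52 - 3) - 37 = 49 - 37 = 12)
m = -4779/56 (m = -75/(-1 + 57) - 84 = -75/56 - 84 = -4779/56 ≈ -85.339)
j = 12
j - m = 12 - 1*(-4779/56) = 12 + 4779/56 = 5451/56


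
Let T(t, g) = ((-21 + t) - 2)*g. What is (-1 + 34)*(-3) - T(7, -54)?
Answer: -963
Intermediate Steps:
T(t, g) = g*(-23 + t) (T(t, g) = (-23 + t)*g = g*(-23 + t))
(-1 + 34)*(-3) - T(7, -54) = (-1 + 34)*(-3) - (-54)*(-23 + 7) = 33*(-3) - (-54)*(-16) = -99 - 1*864 = -99 - 864 = -963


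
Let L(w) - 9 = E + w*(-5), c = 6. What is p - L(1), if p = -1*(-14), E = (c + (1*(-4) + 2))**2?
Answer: -6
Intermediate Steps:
E = 16 (E = (6 + (1*(-4) + 2))**2 = (6 + (-4 + 2))**2 = (6 - 2)**2 = 4**2 = 16)
L(w) = 25 - 5*w (L(w) = 9 + (16 + w*(-5)) = 9 + (16 - 5*w) = 25 - 5*w)
p = 14
p - L(1) = 14 - (25 - 5*1) = 14 - (25 - 5) = 14 - 1*20 = 14 - 20 = -6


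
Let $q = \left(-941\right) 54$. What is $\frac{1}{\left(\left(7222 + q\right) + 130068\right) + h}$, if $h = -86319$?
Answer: $\frac{1}{157} \approx 0.0063694$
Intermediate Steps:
$q = -50814$
$\frac{1}{\left(\left(7222 + q\right) + 130068\right) + h} = \frac{1}{\left(\left(7222 - 50814\right) + 130068\right) - 86319} = \frac{1}{\left(-43592 + 130068\right) - 86319} = \frac{1}{86476 - 86319} = \frac{1}{157}$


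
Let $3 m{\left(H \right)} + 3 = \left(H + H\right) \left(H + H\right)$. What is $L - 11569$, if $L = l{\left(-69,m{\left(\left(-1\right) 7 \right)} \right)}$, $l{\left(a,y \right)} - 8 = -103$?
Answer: $-11664$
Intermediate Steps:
$m{\left(H \right)} = -1 + \frac{4 H^{2}}{3}$ ($m{\left(H \right)} = -1 + \frac{\left(H + H\right) \left(H + H\right)}{3} = -1 + \frac{2 H 2 H}{3} = -1 + \frac{4 H^{2}}{3}$)
$l{\left(a,y \right)} = -95$ ($l{\left(a,y \right)} = 8 - 103 = -95$)
$L = -95$
$L - 11569 = -95 - 11569 = -11664$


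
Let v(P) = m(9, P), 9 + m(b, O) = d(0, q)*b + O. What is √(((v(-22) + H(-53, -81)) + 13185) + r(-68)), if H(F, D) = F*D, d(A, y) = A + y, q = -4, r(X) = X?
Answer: 3*√1927 ≈ 131.69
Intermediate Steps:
m(b, O) = -9 + O - 4*b (m(b, O) = -9 + ((0 - 4)*b + O) = -9 + (-4*b + O) = -9 + (O - 4*b) = -9 + O - 4*b)
v(P) = -45 + P (v(P) = -9 + P - 4*9 = -9 + P - 36 = -45 + P)
H(F, D) = D*F
√(((v(-22) + H(-53, -81)) + 13185) + r(-68)) = √((((-45 - 22) - 81*(-53)) + 13185) - 68) = √(((-67 + 4293) + 13185) - 68) = √((4226 + 13185) - 68) = √(17411 - 68) = √17343 = 3*√1927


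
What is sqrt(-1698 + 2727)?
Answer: 7*sqrt(21) ≈ 32.078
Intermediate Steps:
sqrt(-1698 + 2727) = sqrt(1029) = 7*sqrt(21)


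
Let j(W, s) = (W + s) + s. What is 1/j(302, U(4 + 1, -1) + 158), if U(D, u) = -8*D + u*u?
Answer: 1/540 ≈ 0.0018519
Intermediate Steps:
U(D, u) = u**2 - 8*D (U(D, u) = -8*D + u**2 = u**2 - 8*D)
j(W, s) = W + 2*s
1/j(302, U(4 + 1, -1) + 158) = 1/(302 + 2*(((-1)**2 - 8*(4 + 1)) + 158)) = 1/(302 + 2*((1 - 8*5) + 158)) = 1/(302 + 2*((1 - 40) + 158)) = 1/(302 + 2*(-39 + 158)) = 1/(302 + 2*119) = 1/(302 + 238) = 1/540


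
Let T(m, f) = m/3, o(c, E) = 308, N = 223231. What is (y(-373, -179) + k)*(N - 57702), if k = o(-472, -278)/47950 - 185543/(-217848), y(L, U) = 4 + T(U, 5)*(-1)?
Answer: 7969203219358199/746129400 ≈ 1.0681e+7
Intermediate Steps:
T(m, f) = m/3 (T(m, f) = m*(⅓) = m/3)
y(L, U) = 4 - U/3 (y(L, U) = 4 + (U/3)*(-1) = 4 - U/3)
k = 640277431/746129400 (k = 308/47950 - 185543/(-217848) = 308*(1/47950) - 185543*(-1/217848) = 22/3425 + 185543/217848 = 640277431/746129400 ≈ 0.85813)
(y(-373, -179) + k)*(N - 57702) = ((4 - ⅓*(-179)) + 640277431/746129400)*(223231 - 57702) = ((4 + 179/3) + 640277431/746129400)*165529 = (191/3 + 640277431/746129400)*165529 = (48143849231/746129400)*165529 = 7969203219358199/746129400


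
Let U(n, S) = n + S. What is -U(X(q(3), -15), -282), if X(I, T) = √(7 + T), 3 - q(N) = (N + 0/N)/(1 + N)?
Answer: 282 - 2*I*√2 ≈ 282.0 - 2.8284*I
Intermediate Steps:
q(N) = 3 - N/(1 + N) (q(N) = 3 - (N + 0/N)/(1 + N) = 3 - (N + 0)/(1 + N) = 3 - N/(1 + N))
U(n, S) = S + n
-U(X(q(3), -15), -282) = -(-282 + √(7 - 15)) = -(-282 + √(-8)) = -(-282 + 2*I*√2) = 282 - 2*I*√2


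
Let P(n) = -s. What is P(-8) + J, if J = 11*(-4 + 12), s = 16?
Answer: 72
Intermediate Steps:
J = 88 (J = 11*8 = 88)
P(n) = -16 (P(n) = -1*16 = -16)
P(-8) + J = -16 + 88 = 72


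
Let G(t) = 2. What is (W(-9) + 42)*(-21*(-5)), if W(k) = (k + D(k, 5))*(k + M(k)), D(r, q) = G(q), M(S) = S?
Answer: 17640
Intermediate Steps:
D(r, q) = 2
W(k) = 2*k*(2 + k) (W(k) = (k + 2)*(k + k) = (2 + k)*(2*k) = 2*k*(2 + k))
(W(-9) + 42)*(-21*(-5)) = (2*(-9)*(2 - 9) + 42)*(-21*(-5)) = (2*(-9)*(-7) + 42)*105 = (126 + 42)*105 = 168*105 = 17640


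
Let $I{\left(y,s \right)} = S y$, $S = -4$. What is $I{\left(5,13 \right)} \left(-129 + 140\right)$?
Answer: $-220$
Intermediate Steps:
$I{\left(y,s \right)} = - 4 y$
$I{\left(5,13 \right)} \left(-129 + 140\right) = \left(-4\right) 5 \left(-129 + 140\right) = \left(-20\right) 11 = -220$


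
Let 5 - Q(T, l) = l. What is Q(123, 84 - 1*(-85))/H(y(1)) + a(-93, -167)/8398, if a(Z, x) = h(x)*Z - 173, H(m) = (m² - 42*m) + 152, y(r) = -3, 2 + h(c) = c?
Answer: 37608/29393 ≈ 1.2795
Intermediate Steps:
h(c) = -2 + c
Q(T, l) = 5 - l
H(m) = 152 + m² - 42*m
a(Z, x) = -173 + Z*(-2 + x) (a(Z, x) = (-2 + x)*Z - 173 = Z*(-2 + x) - 173 = -173 + Z*(-2 + x))
Q(123, 84 - 1*(-85))/H(y(1)) + a(-93, -167)/8398 = (5 - (84 - 1*(-85)))/(152 + (-3)² - 42*(-3)) + (-173 - 93*(-2 - 167))/8398 = (5 - (84 + 85))/(152 + 9 + 126) + (-173 - 93*(-169))*(1/8398) = (5 - 1*169)/287 + (-173 + 15717)*(1/8398) = (5 - 169)*(1/287) + 15544*(1/8398) = -164*1/287 + 7772/4199 = -4/7 + 7772/4199 = 37608/29393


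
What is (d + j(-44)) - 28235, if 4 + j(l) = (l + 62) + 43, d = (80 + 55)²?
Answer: -9953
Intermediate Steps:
d = 18225 (d = 135² = 18225)
j(l) = 101 + l (j(l) = -4 + ((l + 62) + 43) = -4 + ((62 + l) + 43) = -4 + (105 + l) = 101 + l)
(d + j(-44)) - 28235 = (18225 + (101 - 44)) - 28235 = (18225 + 57) - 28235 = 18282 - 28235 = -9953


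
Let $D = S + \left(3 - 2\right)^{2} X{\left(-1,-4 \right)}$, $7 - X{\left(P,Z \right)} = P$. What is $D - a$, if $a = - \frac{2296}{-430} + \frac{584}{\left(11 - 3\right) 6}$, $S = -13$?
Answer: $- \frac{29033}{1290} \approx -22.506$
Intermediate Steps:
$X{\left(P,Z \right)} = 7 - P$
$a = \frac{22583}{1290}$ ($a = \left(-2296\right) \left(- \frac{1}{430}\right) + \frac{584}{8 \cdot 6} = \frac{1148}{215} + \frac{584}{48} = \frac{1148}{215} + 584 \cdot \frac{1}{48} = \frac{1148}{215} + \frac{73}{6} = \frac{22583}{1290} \approx 17.506$)
$D = -5$ ($D = -13 + \left(3 - 2\right)^{2} \left(7 - -1\right) = -13 + 1^{2} \left(7 + 1\right) = -13 + 1 \cdot 8 = -13 + 8 = -5$)
$D - a = -5 - \frac{22583}{1290} = - \frac{29033}{1290}$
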